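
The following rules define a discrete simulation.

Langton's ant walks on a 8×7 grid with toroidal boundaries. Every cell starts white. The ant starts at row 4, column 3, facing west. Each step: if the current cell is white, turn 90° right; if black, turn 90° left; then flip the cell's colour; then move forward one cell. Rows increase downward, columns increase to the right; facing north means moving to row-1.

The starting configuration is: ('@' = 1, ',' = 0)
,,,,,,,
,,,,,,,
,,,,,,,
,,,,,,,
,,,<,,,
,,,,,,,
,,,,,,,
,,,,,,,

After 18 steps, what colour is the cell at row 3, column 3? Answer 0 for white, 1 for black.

0) ,,,,,,,
,,,,,,,
,,,,,,,
,,,,,,,
,,,<,,,
,,,,,,,
,,,,,,,
,,,,,,,
1) ,,,,,,,
,,,,,,,
,,,,,,,
,,,^,,,
,,,@,,,
,,,,,,,
,,,,,,,
,,,,,,,
2) ,,,,,,,
,,,,,,,
,,,,,,,
,,,@>,,
,,,@,,,
,,,,,,,
,,,,,,,
,,,,,,,
3) ,,,,,,,
,,,,,,,
,,,,,,,
,,,@@,,
,,,@v,,
,,,,,,,
,,,,,,,
,,,,,,,
4) ,,,,,,,
,,,,,,,
,,,,,,,
,,,@@,,
,,,<@,,
,,,,,,,
,,,,,,,
,,,,,,,
5) ,,,,,,,
,,,,,,,
,,,,,,,
,,,@@,,
,,,,@,,
,,,v,,,
,,,,,,,
,,,,,,,
6) ,,,,,,,
,,,,,,,
,,,,,,,
,,,@@,,
,,,,@,,
,,<@,,,
,,,,,,,
,,,,,,,
7) ,,,,,,,
,,,,,,,
,,,,,,,
,,,@@,,
,,^,@,,
,,@@,,,
,,,,,,,
,,,,,,,
8) ,,,,,,,
,,,,,,,
,,,,,,,
,,,@@,,
,,@>@,,
,,@@,,,
,,,,,,,
,,,,,,,
9) ,,,,,,,
,,,,,,,
,,,,,,,
,,,@@,,
,,@@@,,
,,@v,,,
,,,,,,,
,,,,,,,
10) ,,,,,,,
,,,,,,,
,,,,,,,
,,,@@,,
,,@@@,,
,,@,>,,
,,,,,,,
,,,,,,,
11) ,,,,,,,
,,,,,,,
,,,,,,,
,,,@@,,
,,@@@,,
,,@,@,,
,,,,v,,
,,,,,,,
12) ,,,,,,,
,,,,,,,
,,,,,,,
,,,@@,,
,,@@@,,
,,@,@,,
,,,<@,,
,,,,,,,
13) ,,,,,,,
,,,,,,,
,,,,,,,
,,,@@,,
,,@@@,,
,,@^@,,
,,,@@,,
,,,,,,,
14) ,,,,,,,
,,,,,,,
,,,,,,,
,,,@@,,
,,@@@,,
,,@@>,,
,,,@@,,
,,,,,,,
15) ,,,,,,,
,,,,,,,
,,,,,,,
,,,@@,,
,,@@^,,
,,@@,,,
,,,@@,,
,,,,,,,
16) ,,,,,,,
,,,,,,,
,,,,,,,
,,,@@,,
,,@<,,,
,,@@,,,
,,,@@,,
,,,,,,,
17) ,,,,,,,
,,,,,,,
,,,,,,,
,,,@@,,
,,@,,,,
,,@v,,,
,,,@@,,
,,,,,,,
18) ,,,,,,,
,,,,,,,
,,,,,,,
,,,@@,,
,,@,,,,
,,@,>,,
,,,@@,,
,,,,,,,

1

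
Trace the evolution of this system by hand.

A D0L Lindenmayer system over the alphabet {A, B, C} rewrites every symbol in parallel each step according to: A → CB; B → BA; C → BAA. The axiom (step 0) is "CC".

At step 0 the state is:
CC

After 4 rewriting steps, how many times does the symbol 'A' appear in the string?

t=0: CC
t=1: BAABAA
t=2: BACBCBBACBCB
t=3: BACBBAABABAABABACBBAABABAABA
t=4: BACBBAABABACBCBBACBBACBCBBACBBACBBAABABACBCBBACBBACBCBBACB

16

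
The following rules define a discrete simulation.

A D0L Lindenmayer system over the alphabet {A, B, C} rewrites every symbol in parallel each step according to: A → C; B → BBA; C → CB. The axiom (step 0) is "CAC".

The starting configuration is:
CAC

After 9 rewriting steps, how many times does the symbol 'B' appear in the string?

2627

k=0  CAC
k=1  CBCCB
k=2  CBBBACBCBBBA
k=3  CBBBABBABBACCBBBACBBBABBABBAC
k=4  CBBBABBABBACBBABBACBBABBACCBCBBBABBABBACCBBBABBABBACBBABBACBBABBACCB
k=5  CBBBABBABBACBBABBACBBABBACCBBBABBACBBABBACCBBBABBACBBABBAC…ABBACBBABBACBBABBACCBBBABBACBBABBACCBBBABBACBBABBACCBCBBBA  (len 158)
k=6  CBBBABBABBACBBABBACBBABBACCBBBABBACBBABBACCBBBABBACBBABBAC…ACCBCBBBABBABBACBBABBACCBBBABBACBBABBACCBCBBBACBBBABBABBAC  (len 367)
k=7  CBBBABBABBACBBABBACBBABBACCBBBABBACBBABBACCBBBABBACBBABBAC…BBACBBABBACCBCBBBACBBBABBABBACCBBBABBABBACBBABBACBBABBACCB  (len 853)
k=8  CBBBABBABBACBBABBACBBABBACCBBBABBACBBABBACCBBBABBACBBABBAC…ABBACBBABBACBBABBACCBBBABBACBBABBACCBBBABBACBBABBACCBCBBBA  (len 1983)
k=9  CBBBABBABBACBBABBACBBABBACCBBBABBACBBABBACCBBBABBACBBABBAC…ACCBCBBBABBABBACBBABBACCBBBABBACBBABBACCBCBBBACBBBABBABBAC  (len 4610)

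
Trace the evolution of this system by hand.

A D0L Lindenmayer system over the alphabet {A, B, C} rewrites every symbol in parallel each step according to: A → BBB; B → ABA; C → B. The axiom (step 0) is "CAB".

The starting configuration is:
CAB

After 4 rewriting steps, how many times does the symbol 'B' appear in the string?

107

k=0  CAB
k=1  BBBBABA
k=2  ABAABAABAABABBBABABBB
k=3  BBBABABBBBBBABABBBBBBABABBBBBBABABBBABAABAABABBBABABBBABAABAABA
k=4  ABAABAABABBBABABBBABAABAABAABAABAABABBBABABBBABAABAABAABAA…ABBBABAABAABABBBABABBBABAABAABABBBABABBBBBBABABBBBBBABABBB  (len 189)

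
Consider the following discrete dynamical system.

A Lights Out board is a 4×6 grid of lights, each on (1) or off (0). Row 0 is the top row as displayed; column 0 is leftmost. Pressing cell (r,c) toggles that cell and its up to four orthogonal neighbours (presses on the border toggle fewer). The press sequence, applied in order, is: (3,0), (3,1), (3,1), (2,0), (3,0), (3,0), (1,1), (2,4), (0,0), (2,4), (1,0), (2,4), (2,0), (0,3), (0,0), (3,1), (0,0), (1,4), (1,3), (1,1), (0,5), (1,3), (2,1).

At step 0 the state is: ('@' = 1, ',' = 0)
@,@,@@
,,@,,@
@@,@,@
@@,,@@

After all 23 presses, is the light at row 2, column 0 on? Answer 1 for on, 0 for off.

0

gen 0: @,@,@@
,,@,,@
@@,@,@
@@,,@@
gen 1: @,@,@@
,,@,,@
,@,@,@
,,,,@@
gen 2: @,@,@@
,,@,,@
,,,@,@
@@@,@@
gen 3: @,@,@@
,,@,,@
,@,@,@
,,,,@@
gen 4: @,@,@@
@,@,,@
@,,@,@
@,,,@@
gen 5: @,@,@@
@,@,,@
,,,@,@
,@,,@@
gen 6: @,@,@@
@,@,,@
@,,@,@
@,,,@@
gen 7: @@@,@@
,@,,,@
@@,@,@
@,,,@@
gen 8: @@@,@@
,@,,@@
@@,,@,
@,,,,@
gen 9: ,,@,@@
@@,,@@
@@,,@,
@,,,,@
gen 10: ,,@,@@
@@,,,@
@@,@,@
@,,,@@
gen 11: @,@,@@
,,,,,@
,@,@,@
@,,,@@
gen 12: @,@,@@
,,,,@@
,@,,@,
@,,,,@
gen 13: @,@,@@
@,,,@@
@,,,@,
,,,,,@
gen 14: @,,@,@
@,,@@@
@,,,@,
,,,,,@
gen 15: ,@,@,@
,,,@@@
@,,,@,
,,,,,@
gen 16: ,@,@,@
,,,@@@
@@,,@,
@@@,,@
gen 17: @,,@,@
@,,@@@
@@,,@,
@@@,,@
gen 18: @,,@@@
@,,,,,
@@,,,,
@@@,,@
gen 19: @,,,@@
@,@@@,
@@,@,,
@@@,,@
gen 20: @@,,@@
,@,@@,
@,,@,,
@@@,,@
gen 21: @@,,,,
,@,@@@
@,,@,,
@@@,,@
gen 22: @@,@,,
,@@,,@
@,,,,,
@@@,,@
gen 23: @@,@,,
,,@,,@
,@@,,,
@,@,,@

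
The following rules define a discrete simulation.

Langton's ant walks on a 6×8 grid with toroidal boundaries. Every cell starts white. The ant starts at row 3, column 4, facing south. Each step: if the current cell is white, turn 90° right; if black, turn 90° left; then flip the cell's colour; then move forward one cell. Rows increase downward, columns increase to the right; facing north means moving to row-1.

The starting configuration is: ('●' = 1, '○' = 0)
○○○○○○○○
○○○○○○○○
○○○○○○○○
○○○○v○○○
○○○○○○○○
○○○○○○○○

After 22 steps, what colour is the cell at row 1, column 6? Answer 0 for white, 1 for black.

1

gen 0: ○○○○○○○○
○○○○○○○○
○○○○○○○○
○○○○v○○○
○○○○○○○○
○○○○○○○○
gen 1: ○○○○○○○○
○○○○○○○○
○○○○○○○○
○○○<●○○○
○○○○○○○○
○○○○○○○○
gen 2: ○○○○○○○○
○○○○○○○○
○○○^○○○○
○○○●●○○○
○○○○○○○○
○○○○○○○○
gen 3: ○○○○○○○○
○○○○○○○○
○○○●>○○○
○○○●●○○○
○○○○○○○○
○○○○○○○○
gen 4: ○○○○○○○○
○○○○○○○○
○○○●●○○○
○○○●v○○○
○○○○○○○○
○○○○○○○○
gen 5: ○○○○○○○○
○○○○○○○○
○○○●●○○○
○○○●○>○○
○○○○○○○○
○○○○○○○○
gen 6: ○○○○○○○○
○○○○○○○○
○○○●●○○○
○○○●○●○○
○○○○○v○○
○○○○○○○○
gen 7: ○○○○○○○○
○○○○○○○○
○○○●●○○○
○○○●○●○○
○○○○<●○○
○○○○○○○○
gen 8: ○○○○○○○○
○○○○○○○○
○○○●●○○○
○○○●^●○○
○○○○●●○○
○○○○○○○○
gen 9: ○○○○○○○○
○○○○○○○○
○○○●●○○○
○○○●●>○○
○○○○●●○○
○○○○○○○○
gen 10: ○○○○○○○○
○○○○○○○○
○○○●●^○○
○○○●●○○○
○○○○●●○○
○○○○○○○○
gen 11: ○○○○○○○○
○○○○○○○○
○○○●●●>○
○○○●●○○○
○○○○●●○○
○○○○○○○○
gen 12: ○○○○○○○○
○○○○○○○○
○○○●●●●○
○○○●●○v○
○○○○●●○○
○○○○○○○○
gen 13: ○○○○○○○○
○○○○○○○○
○○○●●●●○
○○○●●<●○
○○○○●●○○
○○○○○○○○
gen 14: ○○○○○○○○
○○○○○○○○
○○○●●^●○
○○○●●●●○
○○○○●●○○
○○○○○○○○
gen 15: ○○○○○○○○
○○○○○○○○
○○○●<○●○
○○○●●●●○
○○○○●●○○
○○○○○○○○
gen 16: ○○○○○○○○
○○○○○○○○
○○○●○○●○
○○○●v●●○
○○○○●●○○
○○○○○○○○
gen 17: ○○○○○○○○
○○○○○○○○
○○○●○○●○
○○○●○>●○
○○○○●●○○
○○○○○○○○
gen 18: ○○○○○○○○
○○○○○○○○
○○○●○^●○
○○○●○○●○
○○○○●●○○
○○○○○○○○
gen 19: ○○○○○○○○
○○○○○○○○
○○○●○●>○
○○○●○○●○
○○○○●●○○
○○○○○○○○
gen 20: ○○○○○○○○
○○○○○○^○
○○○●○●○○
○○○●○○●○
○○○○●●○○
○○○○○○○○
gen 21: ○○○○○○○○
○○○○○○●>
○○○●○●○○
○○○●○○●○
○○○○●●○○
○○○○○○○○
gen 22: ○○○○○○○○
○○○○○○●●
○○○●○●○v
○○○●○○●○
○○○○●●○○
○○○○○○○○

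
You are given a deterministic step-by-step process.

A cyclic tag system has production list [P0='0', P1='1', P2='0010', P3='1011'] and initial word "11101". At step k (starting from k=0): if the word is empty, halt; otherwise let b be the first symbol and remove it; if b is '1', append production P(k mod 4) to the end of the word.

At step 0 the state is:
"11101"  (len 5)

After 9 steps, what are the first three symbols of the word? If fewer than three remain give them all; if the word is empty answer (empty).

100

t=0: "11101"  (len 5)
t=1: "11010"  (len 5)
t=2: "10101"  (len 5)
t=3: "01010010"  (len 8)
t=4: "1010010"  (len 7)
t=5: "0100100"  (len 7)
t=6: "100100"  (len 6)
t=7: "001000010"  (len 9)
t=8: "01000010"  (len 8)
t=9: "1000010"  (len 7)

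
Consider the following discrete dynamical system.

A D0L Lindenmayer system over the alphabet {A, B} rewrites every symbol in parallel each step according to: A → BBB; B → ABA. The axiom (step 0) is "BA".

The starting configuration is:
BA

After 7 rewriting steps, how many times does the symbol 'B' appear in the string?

2650

0) BA
1) ABABBB
2) BBBABABBBABAABAABA
3) ABAABAABABBBABABBBABAABAABABBBABABBBBBBABABBBBBBABABBB
4) BBBABABBBBBBABABBBBBBABABBBABAABAABABBBABABBBABAABAABABBBA…AABAABAABAABABBBABABBBABAABAABAABAABAABABBBABABBBABAABAABA  (len 162)
5) ABAABAABABBBABABBBABAABAABAABAABAABABBBABABBBABAABAABAABAA…ABBBABAABAABABBBABABBBABAABAABABBBABABBBBBBABABBBBBBABABBB  (len 486)
6) BBBABABBBBBBABABBBBBBABABBBABAABAABABBBABABBBABAABAABABBBA…AABAABAABAABABBBABABBBABAABAABAABAABAABABBBABABBBABAABAABA  (len 1458)
7) ABAABAABABBBABABBBABAABAABAABAABAABABBBABABBBABAABAABAABAA…ABBBABAABAABABBBABABBBABAABAABABBBABABBBBBBABABBBBBBABABBB  (len 4374)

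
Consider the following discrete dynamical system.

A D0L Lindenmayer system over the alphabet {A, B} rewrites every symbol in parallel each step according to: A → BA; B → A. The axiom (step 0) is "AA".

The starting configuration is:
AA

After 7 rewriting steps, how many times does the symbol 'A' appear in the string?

step 0: AA
step 1: BABA
step 2: ABAABA
step 3: BAABABAABA
step 4: ABABAABAABABAABA
step 5: BAABAABABAABABAABAABABAABA
step 6: ABABAABABAABAABABAABAABABAABABAABAABABAABA
step 7: BAABAABABAABAABABAABABAABAABABAABABAABAABABAABAABABAABABAABAABABAABA

42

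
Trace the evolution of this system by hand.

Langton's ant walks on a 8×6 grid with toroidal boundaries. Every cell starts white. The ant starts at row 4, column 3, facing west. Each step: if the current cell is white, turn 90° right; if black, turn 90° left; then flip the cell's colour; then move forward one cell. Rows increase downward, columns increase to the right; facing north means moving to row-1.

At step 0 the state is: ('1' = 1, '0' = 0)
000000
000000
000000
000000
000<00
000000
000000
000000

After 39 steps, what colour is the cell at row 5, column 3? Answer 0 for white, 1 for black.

0

gen 0: 000000
000000
000000
000000
000<00
000000
000000
000000
gen 1: 000000
000000
000000
000^00
000100
000000
000000
000000
gen 2: 000000
000000
000000
0001>0
000100
000000
000000
000000
gen 3: 000000
000000
000000
000110
0001v0
000000
000000
000000
gen 4: 000000
000000
000000
000110
000<10
000000
000000
000000
gen 5: 000000
000000
000000
000110
000010
000v00
000000
000000
gen 6: 000000
000000
000000
000110
000010
00<100
000000
000000
gen 7: 000000
000000
000000
000110
00^010
001100
000000
000000
gen 8: 000000
000000
000000
000110
001>10
001100
000000
000000
gen 9: 000000
000000
000000
000110
001110
001v00
000000
000000
gen 10: 000000
000000
000000
000110
001110
0010>0
000000
000000
gen 11: 000000
000000
000000
000110
001110
001010
0000v0
000000
gen 12: 000000
000000
000000
000110
001110
001010
000<10
000000
gen 13: 000000
000000
000000
000110
001110
001^10
000110
000000
gen 14: 000000
000000
000000
000110
001110
0011>0
000110
000000
gen 15: 000000
000000
000000
000110
0011^0
001100
000110
000000
gen 16: 000000
000000
000000
000110
001<00
001100
000110
000000
gen 17: 000000
000000
000000
000110
001000
001v00
000110
000000
gen 18: 000000
000000
000000
000110
001000
0010>0
000110
000000
gen 19: 000000
000000
000000
000110
001000
001010
0001v0
000000
gen 20: 000000
000000
000000
000110
001000
001010
00010>
000000
gen 21: 000000
000000
000000
000110
001000
001010
000101
00000v
gen 22: 000000
000000
000000
000110
001000
001010
000101
0000<1
gen 23: 000000
000000
000000
000110
001000
001010
0001^1
000011
gen 24: 000000
000000
000000
000110
001000
001010
00011>
000011
gen 25: 000000
000000
000000
000110
001000
00101^
000110
000011
gen 26: 000000
000000
000000
000110
001000
>01011
000110
000011
gen 27: 000000
000000
000000
000110
001000
101011
v00110
000011
gen 28: 000000
000000
000000
000110
001000
101011
10011<
000011
gen 29: 000000
000000
000000
000110
001000
10101^
100111
000011
gen 30: 000000
000000
000000
000110
001000
1010<0
100111
000011
gen 31: 000000
000000
000000
000110
001000
101000
1001v1
000011
gen 32: 000000
000000
000000
000110
001000
101000
10010>
000011
gen 33: 000000
000000
000000
000110
001000
10100^
100100
000011
gen 34: 000000
000000
000000
000110
001000
>01001
100100
000011
gen 35: 000000
000000
000000
000110
^01000
001001
100100
000011
gen 36: 000000
000000
000000
000110
1>1000
001001
100100
000011
gen 37: 000000
000000
000000
000110
111000
0v1001
100100
000011
gen 38: 000000
000000
000000
000110
111000
<11001
100100
000011
gen 39: 000000
000000
000000
000110
^11000
111001
100100
000011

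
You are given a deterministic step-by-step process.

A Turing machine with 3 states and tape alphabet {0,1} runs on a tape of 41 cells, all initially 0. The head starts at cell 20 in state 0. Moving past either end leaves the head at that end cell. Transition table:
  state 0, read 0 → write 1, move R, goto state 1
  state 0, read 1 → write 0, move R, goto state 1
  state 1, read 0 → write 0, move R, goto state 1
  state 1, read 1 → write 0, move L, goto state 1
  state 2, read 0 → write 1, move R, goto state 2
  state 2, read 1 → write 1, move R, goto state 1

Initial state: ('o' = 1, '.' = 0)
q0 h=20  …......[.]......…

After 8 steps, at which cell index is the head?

28

0) q0 h=20  …......[.]......…
1) q1 h=21  ….....o[.]......…
2) q1 h=22  …....o.[.]......…
3) q1 h=23  …...o..[.]......…
4) q1 h=24  …..o...[.]......…
5) q1 h=25  ….o....[.]......…
6) q1 h=26  …o.....[.]......…
7) q1 h=27  …......[.]......…
8) q1 h=28  …......[.]......…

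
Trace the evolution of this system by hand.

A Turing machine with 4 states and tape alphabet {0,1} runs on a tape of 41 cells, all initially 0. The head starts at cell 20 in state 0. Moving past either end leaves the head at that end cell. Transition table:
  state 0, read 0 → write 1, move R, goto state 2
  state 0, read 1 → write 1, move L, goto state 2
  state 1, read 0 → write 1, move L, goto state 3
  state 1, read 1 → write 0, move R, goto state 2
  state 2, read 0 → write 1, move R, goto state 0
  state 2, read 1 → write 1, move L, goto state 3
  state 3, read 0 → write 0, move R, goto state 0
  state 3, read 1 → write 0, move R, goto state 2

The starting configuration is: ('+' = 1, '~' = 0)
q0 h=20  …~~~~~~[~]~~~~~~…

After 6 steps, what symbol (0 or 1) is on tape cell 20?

1

gen 0: q0 h=20  …~~~~~~[~]~~~~~~…
gen 1: q2 h=21  …~~~~~+[~]~~~~~~…
gen 2: q0 h=22  …~~~~++[~]~~~~~~…
gen 3: q2 h=23  …~~~+++[~]~~~~~~…
gen 4: q0 h=24  …~~++++[~]~~~~~~…
gen 5: q2 h=25  …~+++++[~]~~~~~~…
gen 6: q0 h=26  …++++++[~]~~~~~~…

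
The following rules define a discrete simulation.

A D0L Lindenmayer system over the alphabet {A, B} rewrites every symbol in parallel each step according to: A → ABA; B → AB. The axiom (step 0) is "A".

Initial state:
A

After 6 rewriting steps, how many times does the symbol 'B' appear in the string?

144

gen 0: A
gen 1: ABA
gen 2: ABAABABA
gen 3: ABAABABAABAABABAABABA
gen 4: ABAABABAABAABABAABABAABAABABAABAABABAABABAABAABABAABABA
gen 5: ABAABABAABAABABAABABAABAABABAABAABABAABABAABAABABAABABAABA…AABABAABABAABAABABAABABAABAABABAABAABABAABABAABAABABAABABA  (len 144)
gen 6: ABAABABAABAABABAABABAABAABABAABAABABAABABAABAABABAABABAABA…AABABAABABAABAABABAABABAABAABABAABAABABAABABAABAABABAABABA  (len 377)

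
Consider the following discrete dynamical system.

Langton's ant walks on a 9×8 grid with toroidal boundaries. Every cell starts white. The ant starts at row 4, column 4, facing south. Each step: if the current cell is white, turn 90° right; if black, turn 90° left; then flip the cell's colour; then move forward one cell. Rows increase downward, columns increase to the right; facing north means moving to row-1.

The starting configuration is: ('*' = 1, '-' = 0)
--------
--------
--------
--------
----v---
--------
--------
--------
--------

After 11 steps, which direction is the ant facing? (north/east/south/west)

gen 0: --------
--------
--------
--------
----v---
--------
--------
--------
--------
gen 1: --------
--------
--------
--------
---<*---
--------
--------
--------
--------
gen 2: --------
--------
--------
---^----
---**---
--------
--------
--------
--------
gen 3: --------
--------
--------
---*>---
---**---
--------
--------
--------
--------
gen 4: --------
--------
--------
---**---
---*v---
--------
--------
--------
--------
gen 5: --------
--------
--------
---**---
---*->--
--------
--------
--------
--------
gen 6: --------
--------
--------
---**---
---*-*--
-----v--
--------
--------
--------
gen 7: --------
--------
--------
---**---
---*-*--
----<*--
--------
--------
--------
gen 8: --------
--------
--------
---**---
---*^*--
----**--
--------
--------
--------
gen 9: --------
--------
--------
---**---
---**>--
----**--
--------
--------
--------
gen 10: --------
--------
--------
---**^--
---**---
----**--
--------
--------
--------
gen 11: --------
--------
--------
---***>-
---**---
----**--
--------
--------
--------

east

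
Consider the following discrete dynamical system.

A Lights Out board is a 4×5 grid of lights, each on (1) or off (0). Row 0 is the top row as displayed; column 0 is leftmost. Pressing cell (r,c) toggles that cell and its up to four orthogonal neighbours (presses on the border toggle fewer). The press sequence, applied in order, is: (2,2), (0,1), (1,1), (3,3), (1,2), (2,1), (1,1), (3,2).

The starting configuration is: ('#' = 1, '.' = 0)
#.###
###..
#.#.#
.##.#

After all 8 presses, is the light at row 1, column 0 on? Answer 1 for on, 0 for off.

1

t=0: #.###
###..
#.#.#
.##.#
t=1: #.###
##...
##.##
.#..#
t=2: .#.##
#....
##.##
.#..#
t=3: ...##
.##..
#..##
.#..#
t=4: ...##
.##..
#...#
.###.
t=5: ..###
...#.
#.#.#
.###.
t=6: ..###
.#.#.
.#..#
..##.
t=7: .####
#.##.
....#
..##.
t=8: .####
#.##.
..#.#
.#...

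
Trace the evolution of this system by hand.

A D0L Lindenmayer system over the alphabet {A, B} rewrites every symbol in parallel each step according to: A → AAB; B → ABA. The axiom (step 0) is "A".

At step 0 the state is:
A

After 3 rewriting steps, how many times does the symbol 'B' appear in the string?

0) A
1) AAB
2) AABAABABA
3) AABAABABAAABAABABAAABABAAAB

9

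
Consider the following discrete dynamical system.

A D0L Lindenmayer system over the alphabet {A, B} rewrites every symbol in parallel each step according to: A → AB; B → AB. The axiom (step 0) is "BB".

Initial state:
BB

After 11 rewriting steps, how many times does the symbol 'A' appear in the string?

2048

t=0: BB
t=1: ABAB
t=2: ABABABAB
t=3: ABABABABABABABAB
t=4: ABABABABABABABABABABABABABABABAB
t=5: ABABABABABABABABABABABABABABABABABABABABABABABABABABABABABABABAB
t=6: ABABABABABABABABABABABABABABABABABABABABABABABABABABABABAB…ABABABABABABABABABABABABABABABABABABABABABABABABABABABABAB  (len 128)
t=7: ABABABABABABABABABABABABABABABABABABABABABABABABABABABABAB…ABABABABABABABABABABABABABABABABABABABABABABABABABABABABAB  (len 256)
t=8: ABABABABABABABABABABABABABABABABABABABABABABABABABABABABAB…ABABABABABABABABABABABABABABABABABABABABABABABABABABABABAB  (len 512)
t=9: ABABABABABABABABABABABABABABABABABABABABABABABABABABABABAB…ABABABABABABABABABABABABABABABABABABABABABABABABABABABABAB  (len 1024)
t=10: ABABABABABABABABABABABABABABABABABABABABABABABABABABABABAB…ABABABABABABABABABABABABABABABABABABABABABABABABABABABABAB  (len 2048)
t=11: ABABABABABABABABABABABABABABABABABABABABABABABABABABABABAB…ABABABABABABABABABABABABABABABABABABABABABABABABABABABABAB  (len 4096)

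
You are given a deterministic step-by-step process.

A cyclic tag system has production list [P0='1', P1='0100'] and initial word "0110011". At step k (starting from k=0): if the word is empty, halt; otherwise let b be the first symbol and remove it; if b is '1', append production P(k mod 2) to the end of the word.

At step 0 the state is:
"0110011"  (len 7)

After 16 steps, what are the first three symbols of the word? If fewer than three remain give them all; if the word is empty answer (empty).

gen 0: "0110011"  (len 7)
gen 1: "110011"  (len 6)
gen 2: "100110100"  (len 9)
gen 3: "001101001"  (len 9)
gen 4: "01101001"  (len 8)
gen 5: "1101001"  (len 7)
gen 6: "1010010100"  (len 10)
gen 7: "0100101001"  (len 10)
gen 8: "100101001"  (len 9)
gen 9: "001010011"  (len 9)
gen 10: "01010011"  (len 8)
gen 11: "1010011"  (len 7)
gen 12: "0100110100"  (len 10)
gen 13: "100110100"  (len 9)
gen 14: "001101000100"  (len 12)
gen 15: "01101000100"  (len 11)
gen 16: "1101000100"  (len 10)

110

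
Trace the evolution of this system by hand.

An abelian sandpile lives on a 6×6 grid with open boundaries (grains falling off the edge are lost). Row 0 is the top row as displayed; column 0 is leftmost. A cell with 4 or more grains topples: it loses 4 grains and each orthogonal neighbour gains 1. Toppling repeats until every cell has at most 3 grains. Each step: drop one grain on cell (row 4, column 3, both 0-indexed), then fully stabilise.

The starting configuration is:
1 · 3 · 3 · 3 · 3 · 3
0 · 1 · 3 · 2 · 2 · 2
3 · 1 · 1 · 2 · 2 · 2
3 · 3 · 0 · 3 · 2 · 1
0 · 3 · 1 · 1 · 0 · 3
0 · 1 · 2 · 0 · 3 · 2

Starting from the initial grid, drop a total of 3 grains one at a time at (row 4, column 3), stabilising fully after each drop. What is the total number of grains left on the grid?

0) 1 · 3 · 3 · 3 · 3 · 3
0 · 1 · 3 · 2 · 2 · 2
3 · 1 · 1 · 2 · 2 · 2
3 · 3 · 0 · 3 · 2 · 1
0 · 3 · 1 · 1 · 0 · 3
0 · 1 · 2 · 0 · 3 · 2
1) 1 · 3 · 3 · 3 · 3 · 3
0 · 1 · 3 · 2 · 2 · 2
3 · 1 · 1 · 2 · 2 · 2
3 · 3 · 0 · 3 · 2 · 1
0 · 3 · 1 · 2 · 0 · 3
0 · 1 · 2 · 0 · 3 · 2
2) 1 · 3 · 3 · 3 · 3 · 3
0 · 1 · 3 · 2 · 2 · 2
3 · 1 · 1 · 2 · 2 · 2
3 · 3 · 0 · 3 · 2 · 1
0 · 3 · 1 · 3 · 0 · 3
0 · 1 · 2 · 0 · 3 · 2
3) 1 · 3 · 3 · 3 · 3 · 3
0 · 1 · 3 · 2 · 2 · 2
3 · 1 · 1 · 3 · 2 · 2
3 · 3 · 1 · 0 · 3 · 1
0 · 3 · 2 · 1 · 1 · 3
0 · 1 · 2 · 1 · 3 · 2

68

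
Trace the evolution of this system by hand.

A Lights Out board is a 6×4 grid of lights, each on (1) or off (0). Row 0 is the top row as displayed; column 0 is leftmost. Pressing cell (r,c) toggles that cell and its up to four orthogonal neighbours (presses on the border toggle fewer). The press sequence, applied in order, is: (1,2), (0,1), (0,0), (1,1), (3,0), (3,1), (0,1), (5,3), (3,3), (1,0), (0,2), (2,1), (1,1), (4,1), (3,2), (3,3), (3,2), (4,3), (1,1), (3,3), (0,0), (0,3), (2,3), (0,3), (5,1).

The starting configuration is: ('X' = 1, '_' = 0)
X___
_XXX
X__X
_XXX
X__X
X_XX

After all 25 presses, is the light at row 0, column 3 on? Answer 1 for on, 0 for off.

1

gen 0: X___
_XXX
X__X
_XXX
X__X
X_XX
gen 1: X_X_
____
X_XX
_XXX
X__X
X_XX
gen 2: _X__
_X__
X_XX
_XXX
X__X
X_XX
gen 3: X___
XX__
X_XX
_XXX
X__X
X_XX
gen 4: XX__
__X_
XXXX
_XXX
X__X
X_XX
gen 5: XX__
__X_
_XXX
X_XX
___X
X_XX
gen 6: XX__
__X_
__XX
_X_X
_X_X
X_XX
gen 7: __X_
_XX_
__XX
_X_X
_X_X
X_XX
gen 8: __X_
_XX_
__XX
_X_X
_X__
X___
gen 9: __X_
_XX_
__X_
_XX_
_X_X
X___
gen 10: X_X_
X_X_
X_X_
_XX_
_X_X
X___
gen 11: XX_X
X___
X_X_
_XX_
_X_X
X___
gen 12: XX_X
XX__
_X__
__X_
_X_X
X___
gen 13: X__X
__X_
____
__X_
_X_X
X___
gen 14: X__X
__X_
____
_XX_
X_XX
XX__
gen 15: X__X
__X_
__X_
___X
X__X
XX__
gen 16: X__X
__X_
__XX
__X_
X___
XX__
gen 17: X__X
__X_
___X
_X_X
X_X_
XX__
gen 18: X__X
__X_
___X
_X__
X__X
XX_X
gen 19: XX_X
XX__
_X_X
_X__
X__X
XX_X
gen 20: XX_X
XX__
_X__
_XXX
X___
XX_X
gen 21: ___X
_X__
_X__
_XXX
X___
XX_X
gen 22: __X_
_X_X
_X__
_XXX
X___
XX_X
gen 23: __X_
_X__
_XXX
_XX_
X___
XX_X
gen 24: ___X
_X_X
_XXX
_XX_
X___
XX_X
gen 25: ___X
_X_X
_XXX
_XX_
XX__
__XX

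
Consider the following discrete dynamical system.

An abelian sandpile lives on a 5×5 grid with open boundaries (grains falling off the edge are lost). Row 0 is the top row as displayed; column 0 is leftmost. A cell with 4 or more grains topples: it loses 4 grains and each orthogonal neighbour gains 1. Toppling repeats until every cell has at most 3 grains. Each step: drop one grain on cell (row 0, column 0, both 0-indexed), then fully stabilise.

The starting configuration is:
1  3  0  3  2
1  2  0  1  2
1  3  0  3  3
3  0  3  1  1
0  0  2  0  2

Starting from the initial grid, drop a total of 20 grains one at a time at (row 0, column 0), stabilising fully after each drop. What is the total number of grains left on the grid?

step 0: 1  3  0  3  2
1  2  0  1  2
1  3  0  3  3
3  0  3  1  1
0  0  2  0  2
step 1: 2  3  0  3  2
1  2  0  1  2
1  3  0  3  3
3  0  3  1  1
0  0  2  0  2
step 2: 3  3  0  3  2
1  2  0  1  2
1  3  0  3  3
3  0  3  1  1
0  0  2  0  2
step 3: 1  0  1  3  2
2  3  0  1  2
1  3  0  3  3
3  0  3  1  1
0  0  2  0  2
step 4: 2  0  1  3  2
2  3  0  1  2
1  3  0  3  3
3  0  3  1  1
0  0  2  0  2
step 5: 3  0  1  3  2
2  3  0  1  2
1  3  0  3  3
3  0  3  1  1
0  0  2  0  2
step 6: 0  1  1  3  2
3  3  0  1  2
1  3  0  3  3
3  0  3  1  1
0  0  2  0  2
step 7: 1  1  1  3  2
3  3  0  1  2
1  3  0  3  3
3  0  3  1  1
0  0  2  0  2
step 8: 2  1  1  3  2
3  3  0  1  2
1  3  0  3  3
3  0  3  1  1
0  0  2  0  2
step 9: 3  1  1  3  2
3  3  0  1  2
1  3  0  3  3
3  0  3  1  1
0  0  2  0  2
step 10: 1  3  1  3  2
1  1  1  1  2
3  0  1  3  3
3  1  3  1  1
0  0  2  0  2
step 11: 2  3  1  3  2
1  1  1  1  2
3  0  1  3  3
3  1  3  1  1
0  0  2  0  2
step 12: 3  3  1  3  2
1  1  1  1  2
3  0  1  3  3
3  1  3  1  1
0  0  2  0  2
step 13: 1  0  2  3  2
2  2  1  1  2
3  0  1  3  3
3  1  3  1  1
0  0  2  0  2
step 14: 2  0  2  3  2
2  2  1  1  2
3  0  1  3  3
3  1  3  1  1
0  0  2  0  2
step 15: 3  0  2  3  2
2  2  1  1  2
3  0  1  3  3
3  1  3  1  1
0  0  2  0  2
step 16: 0  1  2  3  2
3  2  1  1  2
3  0  1  3  3
3  1  3  1  1
0  0  2  0  2
step 17: 1  1  2  3  2
3  2  1  1  2
3  0  1  3  3
3  1  3  1  1
0  0  2  0  2
step 18: 2  1  2  3  2
3  2  1  1  2
3  0  1  3  3
3  1  3  1  1
0  0  2  0  2
step 19: 3  1  2  3  2
3  2  1  1  2
3  0  1  3  3
3  1  3  1  1
0  0  2  0  2
step 20: 1  2  2  3  2
1  3  1  1  2
1  1  1  3  3
0  2  3  1  1
1  0  2  0  2

39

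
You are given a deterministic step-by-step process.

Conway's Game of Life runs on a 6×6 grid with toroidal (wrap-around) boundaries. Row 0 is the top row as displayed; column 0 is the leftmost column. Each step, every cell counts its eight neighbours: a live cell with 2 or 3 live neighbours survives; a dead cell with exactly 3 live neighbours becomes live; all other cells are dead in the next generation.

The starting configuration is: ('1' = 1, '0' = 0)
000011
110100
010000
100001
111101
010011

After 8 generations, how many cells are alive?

[0] 000011
110100
010000
100001
111101
010011
[1] 011100
111011
011001
000011
001100
010000
[2] 000111
000011
001000
110011
001110
010000
[3] 100101
000001
010100
110011
001110
000001
[4] 100001
001001
011000
110001
011100
101001
[5] 000010
001001
001001
000100
000110
001111
[6] 001000
000111
001110
001100
000001
001001
[7] 001001
000001
000001
001000
001110
000000
[8] 000000
100011
000000
001010
001100
001010

9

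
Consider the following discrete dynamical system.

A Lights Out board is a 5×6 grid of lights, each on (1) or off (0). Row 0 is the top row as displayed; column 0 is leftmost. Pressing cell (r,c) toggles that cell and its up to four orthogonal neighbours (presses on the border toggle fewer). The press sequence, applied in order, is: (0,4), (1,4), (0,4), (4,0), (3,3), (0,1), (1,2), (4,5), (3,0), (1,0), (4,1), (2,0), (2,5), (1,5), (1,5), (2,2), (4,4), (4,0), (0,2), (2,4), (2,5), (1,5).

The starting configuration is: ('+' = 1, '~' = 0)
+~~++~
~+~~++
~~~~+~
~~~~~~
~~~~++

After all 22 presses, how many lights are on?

15

gen 0: +~~++~
~+~~++
~~~~+~
~~~~~~
~~~~++
gen 1: +~~~~+
~+~~~+
~~~~+~
~~~~~~
~~~~++
gen 2: +~~~++
~+~++~
~~~~~~
~~~~~~
~~~~++
gen 3: +~~+~~
~+~+~~
~~~~~~
~~~~~~
~~~~++
gen 4: +~~+~~
~+~+~~
~~~~~~
+~~~~~
++~~++
gen 5: +~~+~~
~+~+~~
~~~+~~
+~+++~
++~+++
gen 6: ~+++~~
~~~+~~
~~~+~~
+~+++~
++~+++
gen 7: ~+~+~~
~++~~~
~~++~~
+~+++~
++~+++
gen 8: ~+~+~~
~++~~~
~~++~~
+~++++
++~+~~
gen 9: ~+~+~~
~++~~~
+~++~~
~+++++
~+~+~~
gen 10: ++~+~~
+~+~~~
~~++~~
~+++++
~+~+~~
gen 11: ++~+~~
+~+~~~
~~++~~
~~++++
+~++~~
gen 12: ++~+~~
~~+~~~
++++~~
+~++++
+~++~~
gen 13: ++~+~~
~~+~~+
++++++
+~+++~
+~++~~
gen 14: ++~+~+
~~+~+~
+++++~
+~+++~
+~++~~
gen 15: ++~+~~
~~+~~+
++++++
+~+++~
+~++~~
gen 16: ++~+~~
~~~~~+
+~~~++
+~~++~
+~++~~
gen 17: ++~+~~
~~~~~+
+~~~++
+~~+~~
+~+~++
gen 18: ++~+~~
~~~~~+
+~~~++
~~~+~~
~++~++
gen 19: +~+~~~
~~+~~+
+~~~++
~~~+~~
~++~++
gen 20: +~+~~~
~~+~++
+~~+~~
~~~++~
~++~++
gen 21: +~+~~~
~~+~+~
+~~+++
~~~+++
~++~++
gen 22: +~+~~+
~~+~~+
+~~++~
~~~+++
~++~++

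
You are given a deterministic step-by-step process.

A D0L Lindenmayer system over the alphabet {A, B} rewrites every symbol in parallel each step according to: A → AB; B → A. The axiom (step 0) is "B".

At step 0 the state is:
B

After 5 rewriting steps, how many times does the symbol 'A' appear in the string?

0) B
1) A
2) AB
3) ABA
4) ABAAB
5) ABAABABA

5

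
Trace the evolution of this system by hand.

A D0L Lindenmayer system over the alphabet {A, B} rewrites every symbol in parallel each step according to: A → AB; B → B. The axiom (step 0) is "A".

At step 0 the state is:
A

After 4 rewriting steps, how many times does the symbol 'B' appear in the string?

4

gen 0: A
gen 1: AB
gen 2: ABB
gen 3: ABBB
gen 4: ABBBB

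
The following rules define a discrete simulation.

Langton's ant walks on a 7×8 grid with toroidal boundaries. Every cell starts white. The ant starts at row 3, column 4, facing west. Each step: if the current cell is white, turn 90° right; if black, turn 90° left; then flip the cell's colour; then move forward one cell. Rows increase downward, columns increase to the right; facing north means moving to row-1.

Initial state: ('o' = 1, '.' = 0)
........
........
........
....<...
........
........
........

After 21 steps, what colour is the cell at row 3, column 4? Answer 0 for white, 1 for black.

0

k=0  ........
........
........
....<...
........
........
........
k=1  ........
........
....^...
....o...
........
........
........
k=2  ........
........
....o>..
....o...
........
........
........
k=3  ........
........
....oo..
....ov..
........
........
........
k=4  ........
........
....oo..
....<o..
........
........
........
k=5  ........
........
....oo..
.....o..
....v...
........
........
k=6  ........
........
....oo..
.....o..
...<o...
........
........
k=7  ........
........
....oo..
...^.o..
...oo...
........
........
k=8  ........
........
....oo..
...o>o..
...oo...
........
........
k=9  ........
........
....oo..
...ooo..
...ov...
........
........
k=10  ........
........
....oo..
...ooo..
...o.>..
........
........
k=11  ........
........
....oo..
...ooo..
...o.o..
.....v..
........
k=12  ........
........
....oo..
...ooo..
...o.o..
....<o..
........
k=13  ........
........
....oo..
...ooo..
...o^o..
....oo..
........
k=14  ........
........
....oo..
...ooo..
...oo>..
....oo..
........
k=15  ........
........
....oo..
...oo^..
...oo...
....oo..
........
k=16  ........
........
....oo..
...o<...
...oo...
....oo..
........
k=17  ........
........
....oo..
...o....
...ov...
....oo..
........
k=18  ........
........
....oo..
...o....
...o.>..
....oo..
........
k=19  ........
........
....oo..
...o....
...o.o..
....ov..
........
k=20  ........
........
....oo..
...o....
...o.o..
....o.>.
........
k=21  ........
........
....oo..
...o....
...o.o..
....o.o.
......v.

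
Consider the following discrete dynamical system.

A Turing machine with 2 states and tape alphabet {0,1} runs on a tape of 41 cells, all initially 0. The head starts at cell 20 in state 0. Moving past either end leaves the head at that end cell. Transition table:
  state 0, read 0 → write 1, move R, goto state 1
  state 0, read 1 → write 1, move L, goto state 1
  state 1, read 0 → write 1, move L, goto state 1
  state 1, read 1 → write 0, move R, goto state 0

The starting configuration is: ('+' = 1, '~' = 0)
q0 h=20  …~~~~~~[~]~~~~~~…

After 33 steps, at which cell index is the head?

0

gen 0: q0 h=20  …~~~~~~[~]~~~~~~…
gen 1: q1 h=21  …~~~~~+[~]~~~~~~…
gen 2: q1 h=20  …~~~~~~[+]+~~~~~…
gen 3: q0 h=21  …~~~~~~[+]~~~~~~…
gen 4: q1 h=20  …~~~~~~[~]+~~~~~…
gen 5: q1 h=19  …~~~~~~[~]++~~~~…
gen 6: q1 h=18  …~~~~~~[~]+++~~~…
gen 7: q1 h=17  …~~~~~~[~]++++~~…
gen 8: q1 h=16  …~~~~~~[~]+++++~…
gen 9: q1 h=15  …~~~~~~[~]++++++…
gen 10: q1 h=14  …~~~~~~[~]++++++…
gen 11: q1 h=13  …~~~~~~[~]++++++…
gen 12: q1 h=12  …~~~~~~[~]++++++…
gen 13: q1 h=11  …~~~~~~[~]++++++…
gen 14: q1 h=10  …~~~~~~[~]++++++…
gen 15: q1 h= 9  …~~~~~~[~]++++++…
gen 16: q1 h= 8  …~~~~~~[~]++++++…
gen 17: q1 h= 7  …~~~~~~[~]++++++…
gen 18: q1 h= 6  |~~~~~~[~]++++++…
gen 19: q1 h= 5  |~~~~~[~]++++++…
gen 20: q1 h= 4  |~~~~[~]++++++…
gen 21: q1 h= 3  |~~~[~]++++++…
gen 22: q1 h= 2  |~~[~]++++++…
gen 23: q1 h= 1  |~[~]++++++…
gen 24: q1 h= 0  |[~]++++++…
gen 25: q1 h= 0  |[+]++++++…
gen 26: q0 h= 1  |~[+]++++++…
gen 27: q1 h= 0  |[~]++++++…
gen 28: q1 h= 0  |[+]++++++…
gen 29: q0 h= 1  |~[+]++++++…
gen 30: q1 h= 0  |[~]++++++…
gen 31: q1 h= 0  |[+]++++++…
gen 32: q0 h= 1  |~[+]++++++…
gen 33: q1 h= 0  |[~]++++++…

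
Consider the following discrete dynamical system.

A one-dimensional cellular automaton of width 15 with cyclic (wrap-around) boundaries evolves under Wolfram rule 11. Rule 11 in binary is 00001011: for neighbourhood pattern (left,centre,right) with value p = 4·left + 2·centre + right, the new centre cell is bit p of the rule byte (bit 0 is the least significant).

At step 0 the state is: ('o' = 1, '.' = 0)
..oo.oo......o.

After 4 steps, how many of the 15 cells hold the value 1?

6

[0] ..oo.oo......o.
[1] ooo..o..ooooo..
[2] o...o..oo.....o
[3] ..oo..oo..ooooo
[4] .oo..oo..oo....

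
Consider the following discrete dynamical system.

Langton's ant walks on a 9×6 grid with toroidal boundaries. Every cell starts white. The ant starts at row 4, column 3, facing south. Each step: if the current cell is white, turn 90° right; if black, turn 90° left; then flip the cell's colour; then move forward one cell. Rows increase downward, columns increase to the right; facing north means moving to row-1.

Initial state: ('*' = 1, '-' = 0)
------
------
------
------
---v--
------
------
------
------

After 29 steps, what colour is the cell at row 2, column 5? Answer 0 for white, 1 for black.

t=0: ------
------
------
------
---v--
------
------
------
------
t=1: ------
------
------
------
--<*--
------
------
------
------
t=2: ------
------
------
--^---
--**--
------
------
------
------
t=3: ------
------
------
--*>--
--**--
------
------
------
------
t=4: ------
------
------
--**--
--*v--
------
------
------
------
t=5: ------
------
------
--**--
--*->-
------
------
------
------
t=6: ------
------
------
--**--
--*-*-
----v-
------
------
------
t=7: ------
------
------
--**--
--*-*-
---<*-
------
------
------
t=8: ------
------
------
--**--
--*^*-
---**-
------
------
------
t=9: ------
------
------
--**--
--**>-
---**-
------
------
------
t=10: ------
------
------
--**^-
--**--
---**-
------
------
------
t=11: ------
------
------
--***>
--**--
---**-
------
------
------
t=12: ------
------
------
--****
--**-v
---**-
------
------
------
t=13: ------
------
------
--****
--**<*
---**-
------
------
------
t=14: ------
------
------
--**^*
--****
---**-
------
------
------
t=15: ------
------
------
--*<-*
--****
---**-
------
------
------
t=16: ------
------
------
--*--*
--*v**
---**-
------
------
------
t=17: ------
------
------
--*--*
--*->*
---**-
------
------
------
t=18: ------
------
------
--*-^*
--*--*
---**-
------
------
------
t=19: ------
------
------
--*-*>
--*--*
---**-
------
------
------
t=20: ------
------
-----^
--*-*-
--*--*
---**-
------
------
------
t=21: ------
------
>----*
--*-*-
--*--*
---**-
------
------
------
t=22: ------
------
*----*
v-*-*-
--*--*
---**-
------
------
------
t=23: ------
------
*----*
*-*-*<
--*--*
---**-
------
------
------
t=24: ------
------
*----^
*-*-**
--*--*
---**-
------
------
------
t=25: ------
------
*---<-
*-*-**
--*--*
---**-
------
------
------
t=26: ------
----^-
*---*-
*-*-**
--*--*
---**-
------
------
------
t=27: ------
----*>
*---*-
*-*-**
--*--*
---**-
------
------
------
t=28: ------
----**
*---*v
*-*-**
--*--*
---**-
------
------
------
t=29: ------
----**
*---<*
*-*-**
--*--*
---**-
------
------
------

1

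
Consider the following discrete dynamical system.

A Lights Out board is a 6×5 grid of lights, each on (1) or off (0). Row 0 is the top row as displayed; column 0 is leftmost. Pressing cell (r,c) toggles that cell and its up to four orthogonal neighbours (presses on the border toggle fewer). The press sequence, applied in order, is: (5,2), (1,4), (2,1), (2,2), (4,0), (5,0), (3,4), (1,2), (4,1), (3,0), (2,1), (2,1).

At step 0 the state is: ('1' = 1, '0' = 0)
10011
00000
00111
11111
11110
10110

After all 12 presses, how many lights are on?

[0] 10011
00000
00111
11111
11110
10110
[1] 10011
00000
00111
11111
11010
11000
[2] 10010
00011
00110
11111
11010
11000
[3] 10010
01011
11010
10111
11010
11000
[4] 10010
01111
10100
10011
11010
11000
[5] 10010
01111
10100
00011
00010
01000
[6] 10010
01111
10100
00011
10010
10000
[7] 10010
01111
10101
00000
10011
10000
[8] 10110
00001
10001
00000
10011
10000
[9] 10110
00001
10001
01000
01111
11000
[10] 10110
00001
00001
10000
11111
11000
[11] 10110
01001
11101
11000
11111
11000
[12] 10110
00001
00001
10000
11111
11000

13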